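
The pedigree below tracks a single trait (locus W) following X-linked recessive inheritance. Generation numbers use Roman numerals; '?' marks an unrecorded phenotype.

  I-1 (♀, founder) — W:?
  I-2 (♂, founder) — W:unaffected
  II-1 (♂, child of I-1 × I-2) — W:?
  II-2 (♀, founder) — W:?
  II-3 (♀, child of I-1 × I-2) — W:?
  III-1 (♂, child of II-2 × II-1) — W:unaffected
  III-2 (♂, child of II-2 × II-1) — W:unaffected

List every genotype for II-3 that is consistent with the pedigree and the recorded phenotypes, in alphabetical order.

II-3 ∈ {X^WX^W, X^WX^w}

W/I-1 ? ·: X^WX^W|X^WX^w|X^wX^w
W/I-2 un ·: X^WY
W/II-1 ? I-1×I-2: X^WY|X^wY
W/II-2 ? ·: X^WX^W|X^WX^w
W/II-3 ? I-1×I-2: X^WX^W|X^WX^w
W/III-1 un II-2×II-1: X^WY
W/III-2 un II-2×II-1: X^WY
⇒ W over [I-1,I-2,II-1,II-2,II-3,III-1,III-2]: 12 consistent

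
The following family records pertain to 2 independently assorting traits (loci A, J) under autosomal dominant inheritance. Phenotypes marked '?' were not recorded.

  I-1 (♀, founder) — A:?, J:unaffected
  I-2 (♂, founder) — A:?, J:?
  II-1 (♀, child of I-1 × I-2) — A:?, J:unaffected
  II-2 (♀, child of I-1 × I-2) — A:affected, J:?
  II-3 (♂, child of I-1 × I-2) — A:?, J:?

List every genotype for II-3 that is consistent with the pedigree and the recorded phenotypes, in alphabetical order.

A/I-1 ? ·: aa|Aa|AA
A/I-2 ? ·: aa|Aa|AA
A/II-1 ? I-1×I-2: aa|Aa|AA
A/II-2 aff I-1×I-2: Aa|AA
A/II-3 ? I-1×I-2: aa|Aa|AA
⇒ A over [I-1,I-2,II-1,II-2,II-3]: 45 consistent
J/I-1 un ·: jj
J/I-2 ? ·: jj|Jj
J/II-1 un I-1×I-2: jj
J/II-2 ? I-1×I-2: jj|Jj
J/II-3 ? I-1×I-2: jj|Jj
⇒ J over [I-1,I-2,II-1,II-2,II-3]: 5 consistent

II-3 ∈ {AA Jj, AA jj, Aa Jj, Aa jj, aa Jj, aa jj}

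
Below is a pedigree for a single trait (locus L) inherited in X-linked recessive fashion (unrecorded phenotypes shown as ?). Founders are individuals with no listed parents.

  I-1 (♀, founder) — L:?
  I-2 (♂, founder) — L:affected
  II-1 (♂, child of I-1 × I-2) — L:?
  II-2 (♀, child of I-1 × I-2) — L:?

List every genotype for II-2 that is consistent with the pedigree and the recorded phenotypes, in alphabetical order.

II-2 ∈ {X^LX^l, X^lX^l}

L/I-1 ? ·: X^LX^L|X^LX^l|X^lX^l
L/I-2 aff ·: X^lY
L/II-1 ? I-1×I-2: X^LY|X^lY
L/II-2 ? I-1×I-2: X^LX^l|X^lX^l
⇒ L over [I-1,I-2,II-1,II-2]: 6 consistent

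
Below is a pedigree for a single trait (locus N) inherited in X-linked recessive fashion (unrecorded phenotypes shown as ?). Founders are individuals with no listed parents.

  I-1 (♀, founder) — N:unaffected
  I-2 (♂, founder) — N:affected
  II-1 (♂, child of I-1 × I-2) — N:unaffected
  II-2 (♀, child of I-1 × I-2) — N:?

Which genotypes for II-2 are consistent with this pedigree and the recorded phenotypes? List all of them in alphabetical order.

II-2 ∈ {X^NX^n, X^nX^n}

N/I-1 un ·: X^NX^N|X^NX^n
N/I-2 aff ·: X^nY
N/II-1 un I-1×I-2: X^NY
N/II-2 ? I-1×I-2: X^NX^n|X^nX^n
⇒ N over [I-1,I-2,II-1,II-2]: 3 consistent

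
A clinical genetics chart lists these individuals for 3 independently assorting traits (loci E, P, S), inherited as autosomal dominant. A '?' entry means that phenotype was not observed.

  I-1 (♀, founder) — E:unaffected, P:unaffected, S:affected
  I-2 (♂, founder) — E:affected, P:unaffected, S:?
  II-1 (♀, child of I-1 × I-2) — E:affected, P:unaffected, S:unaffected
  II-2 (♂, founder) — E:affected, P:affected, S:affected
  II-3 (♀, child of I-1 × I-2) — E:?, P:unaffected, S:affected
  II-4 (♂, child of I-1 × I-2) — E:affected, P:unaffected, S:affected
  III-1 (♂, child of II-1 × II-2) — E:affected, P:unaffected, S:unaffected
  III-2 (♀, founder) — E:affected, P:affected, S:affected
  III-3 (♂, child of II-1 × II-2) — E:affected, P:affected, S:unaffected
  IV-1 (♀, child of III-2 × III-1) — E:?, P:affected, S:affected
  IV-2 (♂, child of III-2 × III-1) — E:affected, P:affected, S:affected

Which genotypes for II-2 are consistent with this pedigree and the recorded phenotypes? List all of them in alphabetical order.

E/I-1 un ·: ee
E/I-2 aff ·: Ee|EE
E/II-1 aff I-1×I-2: Ee
E/II-2 aff ·: Ee|EE
E/II-3 ? I-1×I-2: ee|Ee
E/II-4 aff I-1×I-2: Ee
E/III-1 aff II-1×II-2: Ee|EE
E/III-2 aff ·: Ee|EE
E/III-3 aff II-1×II-2: Ee|EE
E/IV-1 ? III-2×III-1: ee|Ee|EE
E/IV-2 aff III-2×III-1: Ee|EE
⇒ E over [I-1,I-2,II-1,II-2,II-3,II-4,III-1,III-2,III-3,IV-1,IV-2]: 180 consistent
P/I-1 un ·: pp
P/I-2 un ·: pp
P/II-1 un I-1×I-2: pp
P/II-2 aff ·: Pp
P/II-3 un I-1×I-2: pp
P/II-4 un I-1×I-2: pp
P/III-1 un II-1×II-2: pp
P/III-2 aff ·: Pp|PP
P/III-3 aff II-1×II-2: Pp
P/IV-1 aff III-2×III-1: Pp
P/IV-2 aff III-2×III-1: Pp
⇒ P over [I-1,I-2,II-1,II-2,II-3,II-4,III-1,III-2,III-3,IV-1,IV-2]: 2 consistent
S/I-1 aff ·: Ss
S/I-2 ? ·: ss|Ss
S/II-1 un I-1×I-2: ss
S/II-2 aff ·: Ss
S/II-3 aff I-1×I-2: Ss|SS
S/II-4 aff I-1×I-2: Ss|SS
S/III-1 un II-1×II-2: ss
S/III-2 aff ·: Ss|SS
S/III-3 un II-1×II-2: ss
S/IV-1 aff III-2×III-1: Ss
S/IV-2 aff III-2×III-1: Ss
⇒ S over [I-1,I-2,II-1,II-2,II-3,II-4,III-1,III-2,III-3,IV-1,IV-2]: 10 consistent

II-2 ∈ {EE Pp Ss, Ee Pp Ss}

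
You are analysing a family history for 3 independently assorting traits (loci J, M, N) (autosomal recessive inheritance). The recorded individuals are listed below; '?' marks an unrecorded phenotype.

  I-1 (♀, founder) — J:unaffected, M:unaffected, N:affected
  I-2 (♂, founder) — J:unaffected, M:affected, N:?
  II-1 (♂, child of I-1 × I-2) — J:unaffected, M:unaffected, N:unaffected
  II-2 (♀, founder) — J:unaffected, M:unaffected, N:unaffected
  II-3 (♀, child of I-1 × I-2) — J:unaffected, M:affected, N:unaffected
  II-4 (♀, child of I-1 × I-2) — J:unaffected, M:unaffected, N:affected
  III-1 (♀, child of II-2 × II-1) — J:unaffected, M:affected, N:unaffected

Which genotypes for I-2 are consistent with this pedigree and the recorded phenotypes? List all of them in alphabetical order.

I-2 ∈ {JJ mm Nn, Jj mm Nn}

J/I-1 un ·: JJ|Jj
J/I-2 un ·: JJ|Jj
J/II-1 un I-1×I-2: JJ|Jj
J/II-2 un ·: JJ|Jj
J/II-3 un I-1×I-2: JJ|Jj
J/II-4 un I-1×I-2: JJ|Jj
J/III-1 un II-2×II-1: JJ|Jj
⇒ J over [I-1,I-2,II-1,II-2,II-3,II-4,III-1]: 87 consistent
M/I-1 un ·: Mm
M/I-2 aff ·: mm
M/II-1 un I-1×I-2: Mm
M/II-2 un ·: Mm
M/II-3 aff I-1×I-2: mm
M/II-4 un I-1×I-2: Mm
M/III-1 aff II-2×II-1: mm
⇒ M over [I-1,I-2,II-1,II-2,II-3,II-4,III-1]: 1 consistent
N/I-1 aff ·: nn
N/I-2 ? ·: Nn
N/II-1 un I-1×I-2: Nn
N/II-2 un ·: NN|Nn
N/II-3 un I-1×I-2: Nn
N/II-4 aff I-1×I-2: nn
N/III-1 un II-2×II-1: NN|Nn
⇒ N over [I-1,I-2,II-1,II-2,II-3,II-4,III-1]: 4 consistent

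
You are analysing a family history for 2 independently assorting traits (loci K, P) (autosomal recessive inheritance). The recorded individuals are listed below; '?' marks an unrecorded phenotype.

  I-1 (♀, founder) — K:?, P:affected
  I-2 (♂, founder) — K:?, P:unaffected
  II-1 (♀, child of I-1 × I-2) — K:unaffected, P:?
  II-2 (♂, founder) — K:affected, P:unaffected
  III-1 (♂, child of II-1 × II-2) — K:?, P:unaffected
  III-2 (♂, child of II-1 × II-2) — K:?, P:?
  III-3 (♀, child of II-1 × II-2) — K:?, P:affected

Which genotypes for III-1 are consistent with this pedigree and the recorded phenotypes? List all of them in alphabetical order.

K/I-1 ? ·: KK|Kk|kk
K/I-2 ? ·: KK|Kk|kk
K/II-1 un I-1×I-2: KK|Kk
K/II-2 aff ·: kk
K/III-1 ? II-1×II-2: Kk|kk
K/III-2 ? II-1×II-2: Kk|kk
K/III-3 ? II-1×II-2: Kk|kk
⇒ K over [I-1,I-2,II-1,II-2,III-1,III-2,III-3]: 60 consistent
P/I-1 aff ·: pp
P/I-2 un ·: PP|Pp
P/II-1 ? I-1×I-2: Pp|pp
P/II-2 un ·: Pp
P/III-1 un II-1×II-2: PP|Pp
P/III-2 ? II-1×II-2: PP|Pp|pp
P/III-3 aff II-1×II-2: pp
⇒ P over [I-1,I-2,II-1,II-2,III-1,III-2,III-3]: 14 consistent

III-1 ∈ {Kk PP, Kk Pp, kk PP, kk Pp}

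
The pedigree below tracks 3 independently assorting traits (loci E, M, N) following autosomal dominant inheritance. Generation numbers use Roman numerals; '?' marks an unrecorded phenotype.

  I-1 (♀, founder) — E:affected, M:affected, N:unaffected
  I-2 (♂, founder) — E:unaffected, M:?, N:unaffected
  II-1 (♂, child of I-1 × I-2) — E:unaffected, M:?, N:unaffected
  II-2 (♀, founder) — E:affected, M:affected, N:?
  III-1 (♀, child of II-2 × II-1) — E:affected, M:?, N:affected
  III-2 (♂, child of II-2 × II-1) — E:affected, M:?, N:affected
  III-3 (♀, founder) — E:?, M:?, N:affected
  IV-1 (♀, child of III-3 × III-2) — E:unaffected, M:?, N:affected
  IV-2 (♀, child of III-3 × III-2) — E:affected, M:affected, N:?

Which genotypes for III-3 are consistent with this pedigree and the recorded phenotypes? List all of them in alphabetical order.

E/I-1 aff ·: Ee
E/I-2 un ·: ee
E/II-1 un I-1×I-2: ee
E/II-2 aff ·: Ee|EE
E/III-1 aff II-2×II-1: Ee
E/III-2 aff II-2×II-1: Ee
E/III-3 ? ·: ee|Ee
E/IV-1 un III-3×III-2: ee
E/IV-2 aff III-3×III-2: Ee|EE
⇒ E over [I-1,I-2,II-1,II-2,III-1,III-2,III-3,IV-1,IV-2]: 6 consistent
M/I-1 aff ·: Mm|MM
M/I-2 ? ·: mm|Mm|MM
M/II-1 ? I-1×I-2: mm|Mm|MM
M/II-2 aff ·: Mm|MM
M/III-1 ? II-2×II-1: mm|Mm|MM
M/III-2 ? II-2×II-1: mm|Mm|MM
M/III-3 ? ·: mm|Mm|MM
M/IV-1 ? III-3×III-2: mm|Mm|MM
M/IV-2 aff III-3×III-2: Mm|MM
⇒ M over [I-1,I-2,II-1,II-2,III-1,III-2,III-3,IV-1,IV-2]: 747 consistent
N/I-1 un ·: nn
N/I-2 un ·: nn
N/II-1 un I-1×I-2: nn
N/II-2 ? ·: Nn|NN
N/III-1 aff II-2×II-1: Nn
N/III-2 aff II-2×II-1: Nn
N/III-3 aff ·: Nn|NN
N/IV-1 aff III-3×III-2: Nn|NN
N/IV-2 ? III-3×III-2: nn|Nn|NN
⇒ N over [I-1,I-2,II-1,II-2,III-1,III-2,III-3,IV-1,IV-2]: 20 consistent

III-3 ∈ {Ee MM NN, Ee MM Nn, Ee Mm NN, Ee Mm Nn, Ee mm NN, Ee mm Nn, ee MM NN, ee MM Nn, ee Mm NN, ee Mm Nn, ee mm NN, ee mm Nn}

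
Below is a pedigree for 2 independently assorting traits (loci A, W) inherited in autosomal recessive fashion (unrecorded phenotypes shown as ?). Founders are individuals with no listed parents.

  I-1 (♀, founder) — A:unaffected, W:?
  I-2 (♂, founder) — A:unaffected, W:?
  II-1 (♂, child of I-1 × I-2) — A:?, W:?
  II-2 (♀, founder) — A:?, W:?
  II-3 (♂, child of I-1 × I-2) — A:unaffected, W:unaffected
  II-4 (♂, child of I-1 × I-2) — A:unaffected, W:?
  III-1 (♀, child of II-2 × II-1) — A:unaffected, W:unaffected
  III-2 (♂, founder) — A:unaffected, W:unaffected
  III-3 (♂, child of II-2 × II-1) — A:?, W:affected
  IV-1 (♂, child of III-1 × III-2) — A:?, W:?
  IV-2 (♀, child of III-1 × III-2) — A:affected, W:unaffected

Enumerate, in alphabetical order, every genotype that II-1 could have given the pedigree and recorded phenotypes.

A/I-1 un ·: AA|Aa
A/I-2 un ·: AA|Aa
A/II-1 ? I-1×I-2: AA|Aa|aa
A/II-2 ? ·: AA|Aa|aa
A/II-3 un I-1×I-2: AA|Aa
A/II-4 un I-1×I-2: AA|Aa
A/III-1 un II-2×II-1: Aa
A/III-2 un ·: Aa
A/III-3 ? II-2×II-1: AA|Aa|aa
A/IV-1 ? III-1×III-2: AA|Aa|aa
A/IV-2 aff III-1×III-2: aa
⇒ A over [I-1,I-2,II-1,II-2,II-3,II-4,III-1,III-2,III-3,IV-1,IV-2]: 405 consistent
W/I-1 ? ·: WW|Ww|ww
W/I-2 ? ·: WW|Ww|ww
W/II-1 ? I-1×I-2: Ww|ww
W/II-2 ? ·: Ww|ww
W/II-3 un I-1×I-2: WW|Ww
W/II-4 ? I-1×I-2: WW|Ww|ww
W/III-1 un II-2×II-1: WW|Ww
W/III-2 un ·: WW|Ww
W/III-3 aff II-2×II-1: ww
W/IV-1 ? III-1×III-2: WW|Ww|ww
W/IV-2 un III-1×III-2: WW|Ww
⇒ W over [I-1,I-2,II-1,II-2,II-3,II-4,III-1,III-2,III-3,IV-1,IV-2]: 600 consistent

II-1 ∈ {AA Ww, AA ww, Aa Ww, Aa ww, aa Ww, aa ww}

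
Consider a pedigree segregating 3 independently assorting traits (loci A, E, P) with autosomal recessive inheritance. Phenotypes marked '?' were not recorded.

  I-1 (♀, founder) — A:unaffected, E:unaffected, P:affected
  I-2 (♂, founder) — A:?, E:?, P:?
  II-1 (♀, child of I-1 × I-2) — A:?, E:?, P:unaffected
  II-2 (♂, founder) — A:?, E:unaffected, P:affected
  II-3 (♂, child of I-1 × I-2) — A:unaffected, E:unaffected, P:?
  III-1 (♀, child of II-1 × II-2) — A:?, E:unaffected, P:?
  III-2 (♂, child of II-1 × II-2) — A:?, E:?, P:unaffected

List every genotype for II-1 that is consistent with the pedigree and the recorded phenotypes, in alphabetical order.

II-1 ∈ {AA EE Pp, AA Ee Pp, AA ee Pp, Aa EE Pp, Aa Ee Pp, Aa ee Pp, aa EE Pp, aa Ee Pp, aa ee Pp}

A/I-1 un ·: AA|Aa
A/I-2 ? ·: AA|Aa|aa
A/II-1 ? I-1×I-2: AA|Aa|aa
A/II-2 ? ·: AA|Aa|aa
A/II-3 un I-1×I-2: AA|Aa
A/III-1 ? II-1×II-2: AA|Aa|aa
A/III-2 ? II-1×II-2: AA|Aa|aa
⇒ A over [I-1,I-2,II-1,II-2,II-3,III-1,III-2]: 196 consistent
E/I-1 un ·: EE|Ee
E/I-2 ? ·: EE|Ee|ee
E/II-1 ? I-1×I-2: EE|Ee|ee
E/II-2 un ·: EE|Ee
E/II-3 un I-1×I-2: EE|Ee
E/III-1 un II-1×II-2: EE|Ee
E/III-2 ? II-1×II-2: EE|Ee|ee
⇒ E over [I-1,I-2,II-1,II-2,II-3,III-1,III-2]: 124 consistent
P/I-1 aff ·: pp
P/I-2 ? ·: PP|Pp
P/II-1 un I-1×I-2: Pp
P/II-2 aff ·: pp
P/II-3 ? I-1×I-2: Pp|pp
P/III-1 ? II-1×II-2: Pp|pp
P/III-2 un II-1×II-2: Pp
⇒ P over [I-1,I-2,II-1,II-2,II-3,III-1,III-2]: 6 consistent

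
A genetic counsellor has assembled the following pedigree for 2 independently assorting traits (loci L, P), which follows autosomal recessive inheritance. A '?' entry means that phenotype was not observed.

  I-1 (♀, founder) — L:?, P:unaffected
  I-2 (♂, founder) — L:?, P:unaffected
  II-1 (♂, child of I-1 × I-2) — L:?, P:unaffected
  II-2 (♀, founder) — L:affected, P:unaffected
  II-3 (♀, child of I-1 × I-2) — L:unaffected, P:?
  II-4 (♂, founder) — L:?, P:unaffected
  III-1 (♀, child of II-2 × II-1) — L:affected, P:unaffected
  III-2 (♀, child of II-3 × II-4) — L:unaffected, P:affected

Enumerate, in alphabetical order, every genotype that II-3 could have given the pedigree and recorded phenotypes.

II-3 ∈ {LL Pp, LL pp, Ll Pp, Ll pp}

L/I-1 ? ·: LL|Ll|ll
L/I-2 ? ·: LL|Ll|ll
L/II-1 ? I-1×I-2: Ll|ll
L/II-2 aff ·: ll
L/II-3 un I-1×I-2: LL|Ll
L/II-4 ? ·: LL|Ll|ll
L/III-1 aff II-2×II-1: ll
L/III-2 un II-3×II-4: LL|Ll
⇒ L over [I-1,I-2,II-1,II-2,II-3,II-4,III-1,III-2]: 66 consistent
P/I-1 un ·: PP|Pp
P/I-2 un ·: PP|Pp
P/II-1 un I-1×I-2: PP|Pp
P/II-2 un ·: PP|Pp
P/II-3 ? I-1×I-2: Pp|pp
P/II-4 un ·: Pp
P/III-1 un II-2×II-1: PP|Pp
P/III-2 aff II-3×II-4: pp
⇒ P over [I-1,I-2,II-1,II-2,II-3,II-4,III-1,III-2]: 28 consistent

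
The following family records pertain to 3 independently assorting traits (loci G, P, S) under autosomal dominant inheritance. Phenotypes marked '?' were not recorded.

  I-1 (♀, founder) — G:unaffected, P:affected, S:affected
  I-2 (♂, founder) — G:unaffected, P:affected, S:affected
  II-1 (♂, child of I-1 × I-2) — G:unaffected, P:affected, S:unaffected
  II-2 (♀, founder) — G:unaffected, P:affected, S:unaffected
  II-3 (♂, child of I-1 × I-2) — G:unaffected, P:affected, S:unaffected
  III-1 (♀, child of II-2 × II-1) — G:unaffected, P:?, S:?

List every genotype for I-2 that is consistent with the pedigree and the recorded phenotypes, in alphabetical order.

G/I-1 un ·: gg
G/I-2 un ·: gg
G/II-1 un I-1×I-2: gg
G/II-2 un ·: gg
G/II-3 un I-1×I-2: gg
G/III-1 un II-2×II-1: gg
⇒ G over [I-1,I-2,II-1,II-2,II-3,III-1]: 1 consistent
P/I-1 aff ·: Pp|PP
P/I-2 aff ·: Pp|PP
P/II-1 aff I-1×I-2: Pp|PP
P/II-2 aff ·: Pp|PP
P/II-3 aff I-1×I-2: Pp|PP
P/III-1 ? II-2×II-1: pp|Pp|PP
⇒ P over [I-1,I-2,II-1,II-2,II-3,III-1]: 51 consistent
S/I-1 aff ·: Ss
S/I-2 aff ·: Ss
S/II-1 un I-1×I-2: ss
S/II-2 un ·: ss
S/II-3 un I-1×I-2: ss
S/III-1 ? II-2×II-1: ss
⇒ S over [I-1,I-2,II-1,II-2,II-3,III-1]: 1 consistent

I-2 ∈ {gg PP Ss, gg Pp Ss}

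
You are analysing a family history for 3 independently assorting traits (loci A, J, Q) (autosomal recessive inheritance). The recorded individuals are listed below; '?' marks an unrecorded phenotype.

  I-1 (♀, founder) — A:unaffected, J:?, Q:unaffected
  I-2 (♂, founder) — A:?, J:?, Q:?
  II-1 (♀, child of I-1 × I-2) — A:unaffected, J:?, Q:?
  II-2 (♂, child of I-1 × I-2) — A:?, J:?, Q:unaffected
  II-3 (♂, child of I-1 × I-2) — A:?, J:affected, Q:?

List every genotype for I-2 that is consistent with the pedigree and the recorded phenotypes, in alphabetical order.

A/I-1 un ·: AA|Aa
A/I-2 ? ·: AA|Aa|aa
A/II-1 un I-1×I-2: AA|Aa
A/II-2 ? I-1×I-2: AA|Aa|aa
A/II-3 ? I-1×I-2: AA|Aa|aa
⇒ A over [I-1,I-2,II-1,II-2,II-3]: 40 consistent
J/I-1 ? ·: Jj|jj
J/I-2 ? ·: Jj|jj
J/II-1 ? I-1×I-2: JJ|Jj|jj
J/II-2 ? I-1×I-2: JJ|Jj|jj
J/II-3 aff I-1×I-2: jj
⇒ J over [I-1,I-2,II-1,II-2,II-3]: 18 consistent
Q/I-1 un ·: QQ|Qq
Q/I-2 ? ·: QQ|Qq|qq
Q/II-1 ? I-1×I-2: QQ|Qq|qq
Q/II-2 un I-1×I-2: QQ|Qq
Q/II-3 ? I-1×I-2: QQ|Qq|qq
⇒ Q over [I-1,I-2,II-1,II-2,II-3]: 40 consistent

I-2 ∈ {AA Jj QQ, AA Jj Qq, AA Jj qq, AA jj QQ, AA jj Qq, AA jj qq, Aa Jj QQ, Aa Jj Qq, Aa Jj qq, Aa jj QQ, Aa jj Qq, Aa jj qq, aa Jj QQ, aa Jj Qq, aa Jj qq, aa jj QQ, aa jj Qq, aa jj qq}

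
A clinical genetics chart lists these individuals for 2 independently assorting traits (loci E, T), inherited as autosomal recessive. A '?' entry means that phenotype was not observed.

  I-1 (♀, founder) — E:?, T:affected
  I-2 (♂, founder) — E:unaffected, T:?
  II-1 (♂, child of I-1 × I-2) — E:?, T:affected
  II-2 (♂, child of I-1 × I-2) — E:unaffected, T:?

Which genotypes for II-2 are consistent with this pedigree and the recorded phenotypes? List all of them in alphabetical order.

E/I-1 ? ·: EE|Ee|ee
E/I-2 un ·: EE|Ee
E/II-1 ? I-1×I-2: EE|Ee|ee
E/II-2 un I-1×I-2: EE|Ee
⇒ E over [I-1,I-2,II-1,II-2]: 18 consistent
T/I-1 aff ·: tt
T/I-2 ? ·: Tt|tt
T/II-1 aff I-1×I-2: tt
T/II-2 ? I-1×I-2: Tt|tt
⇒ T over [I-1,I-2,II-1,II-2]: 3 consistent

II-2 ∈ {EE Tt, EE tt, Ee Tt, Ee tt}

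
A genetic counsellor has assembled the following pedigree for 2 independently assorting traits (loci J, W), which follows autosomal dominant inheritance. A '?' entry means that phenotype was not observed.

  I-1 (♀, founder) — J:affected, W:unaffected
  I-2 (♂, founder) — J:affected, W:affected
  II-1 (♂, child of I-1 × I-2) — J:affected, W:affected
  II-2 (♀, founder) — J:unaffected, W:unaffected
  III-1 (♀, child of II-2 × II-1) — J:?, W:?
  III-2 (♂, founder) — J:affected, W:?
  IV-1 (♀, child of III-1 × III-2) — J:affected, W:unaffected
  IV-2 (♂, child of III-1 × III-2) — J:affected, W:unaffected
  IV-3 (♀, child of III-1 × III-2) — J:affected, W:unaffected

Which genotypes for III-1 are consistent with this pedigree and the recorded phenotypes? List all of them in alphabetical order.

J/I-1 aff ·: Jj|JJ
J/I-2 aff ·: Jj|JJ
J/II-1 aff I-1×I-2: Jj|JJ
J/II-2 un ·: jj
J/III-1 ? II-2×II-1: jj|Jj
J/III-2 aff ·: Jj|JJ
J/IV-1 aff III-1×III-2: Jj|JJ
J/IV-2 aff III-1×III-2: Jj|JJ
J/IV-3 aff III-1×III-2: Jj|JJ
⇒ J over [I-1,I-2,II-1,II-2,III-1,III-2,IV-1,IV-2,IV-3]: 118 consistent
W/I-1 un ·: ww
W/I-2 aff ·: Ww|WW
W/II-1 aff I-1×I-2: Ww
W/II-2 un ·: ww
W/III-1 ? II-2×II-1: ww|Ww
W/III-2 ? ·: ww|Ww
W/IV-1 un III-1×III-2: ww
W/IV-2 un III-1×III-2: ww
W/IV-3 un III-1×III-2: ww
⇒ W over [I-1,I-2,II-1,II-2,III-1,III-2,IV-1,IV-2,IV-3]: 8 consistent

III-1 ∈ {Jj Ww, Jj ww, jj Ww, jj ww}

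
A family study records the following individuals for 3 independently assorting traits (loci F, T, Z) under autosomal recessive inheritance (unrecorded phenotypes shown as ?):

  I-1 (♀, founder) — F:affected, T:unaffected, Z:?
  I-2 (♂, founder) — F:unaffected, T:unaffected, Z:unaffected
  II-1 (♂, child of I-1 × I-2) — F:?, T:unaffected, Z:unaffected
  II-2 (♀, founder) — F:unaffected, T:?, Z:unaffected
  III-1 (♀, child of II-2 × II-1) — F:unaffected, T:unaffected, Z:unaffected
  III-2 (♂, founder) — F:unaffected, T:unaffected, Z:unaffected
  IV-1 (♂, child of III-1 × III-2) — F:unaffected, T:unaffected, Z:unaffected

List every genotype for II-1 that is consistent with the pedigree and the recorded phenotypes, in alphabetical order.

II-1 ∈ {Ff TT ZZ, Ff TT Zz, Ff Tt ZZ, Ff Tt Zz, ff TT ZZ, ff TT Zz, ff Tt ZZ, ff Tt Zz}

F/I-1 aff ·: ff
F/I-2 un ·: FF|Ff
F/II-1 ? I-1×I-2: Ff|ff
F/II-2 un ·: FF|Ff
F/III-1 un II-2×II-1: FF|Ff
F/III-2 un ·: FF|Ff
F/IV-1 un III-1×III-2: FF|Ff
⇒ F over [I-1,I-2,II-1,II-2,III-1,III-2,IV-1]: 36 consistent
T/I-1 un ·: TT|Tt
T/I-2 un ·: TT|Tt
T/II-1 un I-1×I-2: TT|Tt
T/II-2 ? ·: TT|Tt|tt
T/III-1 un II-2×II-1: TT|Tt
T/III-2 un ·: TT|Tt
T/IV-1 un III-1×III-2: TT|Tt
⇒ T over [I-1,I-2,II-1,II-2,III-1,III-2,IV-1]: 110 consistent
Z/I-1 ? ·: ZZ|Zz|zz
Z/I-2 un ·: ZZ|Zz
Z/II-1 un I-1×I-2: ZZ|Zz
Z/II-2 un ·: ZZ|Zz
Z/III-1 un II-2×II-1: ZZ|Zz
Z/III-2 un ·: ZZ|Zz
Z/IV-1 un III-1×III-2: ZZ|Zz
⇒ Z over [I-1,I-2,II-1,II-2,III-1,III-2,IV-1]: 110 consistent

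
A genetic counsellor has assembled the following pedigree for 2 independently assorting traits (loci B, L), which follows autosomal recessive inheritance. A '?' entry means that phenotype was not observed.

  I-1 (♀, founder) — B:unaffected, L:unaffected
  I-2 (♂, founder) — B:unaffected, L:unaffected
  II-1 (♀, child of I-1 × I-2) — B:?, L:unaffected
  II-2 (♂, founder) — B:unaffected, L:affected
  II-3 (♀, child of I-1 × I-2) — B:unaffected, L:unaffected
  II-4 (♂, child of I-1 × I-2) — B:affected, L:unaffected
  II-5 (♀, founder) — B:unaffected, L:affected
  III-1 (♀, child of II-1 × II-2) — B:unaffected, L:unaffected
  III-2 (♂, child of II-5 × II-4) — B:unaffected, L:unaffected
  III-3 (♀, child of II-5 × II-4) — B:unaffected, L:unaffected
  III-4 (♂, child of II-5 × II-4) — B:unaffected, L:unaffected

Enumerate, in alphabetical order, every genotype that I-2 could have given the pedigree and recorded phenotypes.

I-2 ∈ {Bb LL, Bb Ll}

B/I-1 un ·: Bb
B/I-2 un ·: Bb
B/II-1 ? I-1×I-2: BB|Bb|bb
B/II-2 un ·: BB|Bb
B/II-3 un I-1×I-2: BB|Bb
B/II-4 aff I-1×I-2: bb
B/II-5 un ·: BB|Bb
B/III-1 un II-1×II-2: BB|Bb
B/III-2 un II-5×II-4: Bb
B/III-3 un II-5×II-4: Bb
B/III-4 un II-5×II-4: Bb
⇒ B over [I-1,I-2,II-1,II-2,II-3,II-4,II-5,III-1,III-2,III-3,III-4]: 36 consistent
L/I-1 un ·: LL|Ll
L/I-2 un ·: LL|Ll
L/II-1 un I-1×I-2: LL|Ll
L/II-2 aff ·: ll
L/II-3 un I-1×I-2: LL|Ll
L/II-4 un I-1×I-2: LL|Ll
L/II-5 aff ·: ll
L/III-1 un II-1×II-2: Ll
L/III-2 un II-5×II-4: Ll
L/III-3 un II-5×II-4: Ll
L/III-4 un II-5×II-4: Ll
⇒ L over [I-1,I-2,II-1,II-2,II-3,II-4,II-5,III-1,III-2,III-3,III-4]: 25 consistent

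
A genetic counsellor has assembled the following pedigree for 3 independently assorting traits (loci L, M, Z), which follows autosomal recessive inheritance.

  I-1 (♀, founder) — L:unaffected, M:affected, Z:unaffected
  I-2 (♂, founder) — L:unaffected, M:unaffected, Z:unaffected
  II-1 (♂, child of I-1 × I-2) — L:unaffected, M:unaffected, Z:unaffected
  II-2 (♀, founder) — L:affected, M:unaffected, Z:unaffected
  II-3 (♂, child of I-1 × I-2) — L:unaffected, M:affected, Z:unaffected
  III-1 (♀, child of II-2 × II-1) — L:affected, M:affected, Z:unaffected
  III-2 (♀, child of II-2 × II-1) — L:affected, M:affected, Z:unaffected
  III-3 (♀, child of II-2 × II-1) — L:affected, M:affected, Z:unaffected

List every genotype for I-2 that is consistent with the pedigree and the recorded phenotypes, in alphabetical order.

L/I-1 un ·: LL|Ll
L/I-2 un ·: LL|Ll
L/II-1 un I-1×I-2: Ll
L/II-2 aff ·: ll
L/II-3 un I-1×I-2: LL|Ll
L/III-1 aff II-2×II-1: ll
L/III-2 aff II-2×II-1: ll
L/III-3 aff II-2×II-1: ll
⇒ L over [I-1,I-2,II-1,II-2,II-3,III-1,III-2,III-3]: 6 consistent
M/I-1 aff ·: mm
M/I-2 un ·: Mm
M/II-1 un I-1×I-2: Mm
M/II-2 un ·: Mm
M/II-3 aff I-1×I-2: mm
M/III-1 aff II-2×II-1: mm
M/III-2 aff II-2×II-1: mm
M/III-3 aff II-2×II-1: mm
⇒ M over [I-1,I-2,II-1,II-2,II-3,III-1,III-2,III-3]: 1 consistent
Z/I-1 un ·: ZZ|Zz
Z/I-2 un ·: ZZ|Zz
Z/II-1 un I-1×I-2: ZZ|Zz
Z/II-2 un ·: ZZ|Zz
Z/II-3 un I-1×I-2: ZZ|Zz
Z/III-1 un II-2×II-1: ZZ|Zz
Z/III-2 un II-2×II-1: ZZ|Zz
Z/III-3 un II-2×II-1: ZZ|Zz
⇒ Z over [I-1,I-2,II-1,II-2,II-3,III-1,III-2,III-3]: 159 consistent

I-2 ∈ {LL Mm ZZ, LL Mm Zz, Ll Mm ZZ, Ll Mm Zz}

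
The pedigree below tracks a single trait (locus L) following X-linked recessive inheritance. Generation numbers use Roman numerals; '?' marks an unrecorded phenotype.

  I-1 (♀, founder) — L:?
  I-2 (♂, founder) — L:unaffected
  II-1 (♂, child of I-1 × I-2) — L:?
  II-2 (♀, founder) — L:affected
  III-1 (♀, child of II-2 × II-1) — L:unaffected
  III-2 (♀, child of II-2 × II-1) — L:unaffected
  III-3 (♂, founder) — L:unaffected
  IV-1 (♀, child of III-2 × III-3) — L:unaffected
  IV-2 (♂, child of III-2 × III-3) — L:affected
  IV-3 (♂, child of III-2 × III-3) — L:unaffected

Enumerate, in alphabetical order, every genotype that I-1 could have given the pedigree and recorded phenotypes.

I-1 ∈ {X^LX^L, X^LX^l}

L/I-1 ? ·: X^LX^L|X^LX^l
L/I-2 un ·: X^LY
L/II-1 ? I-1×I-2: X^LY
L/II-2 aff ·: X^lX^l
L/III-1 un II-2×II-1: X^LX^l
L/III-2 un II-2×II-1: X^LX^l
L/III-3 un ·: X^LY
L/IV-1 un III-2×III-3: X^LX^L|X^LX^l
L/IV-2 aff III-2×III-3: X^lY
L/IV-3 un III-2×III-3: X^LY
⇒ L over [I-1,I-2,II-1,II-2,III-1,III-2,III-3,IV-1,IV-2,IV-3]: 4 consistent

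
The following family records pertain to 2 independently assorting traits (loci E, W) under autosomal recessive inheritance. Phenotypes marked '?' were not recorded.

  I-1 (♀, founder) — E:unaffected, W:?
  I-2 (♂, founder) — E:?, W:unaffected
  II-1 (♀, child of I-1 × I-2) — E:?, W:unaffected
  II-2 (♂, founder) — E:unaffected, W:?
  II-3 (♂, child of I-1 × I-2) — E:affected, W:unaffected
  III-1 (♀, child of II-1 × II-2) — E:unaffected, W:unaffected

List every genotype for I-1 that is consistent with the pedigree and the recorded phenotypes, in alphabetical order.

I-1 ∈ {Ee WW, Ee Ww, Ee ww}

E/I-1 un ·: Ee
E/I-2 ? ·: Ee|ee
E/II-1 ? I-1×I-2: EE|Ee|ee
E/II-2 un ·: EE|Ee
E/II-3 aff I-1×I-2: ee
E/III-1 un II-1×II-2: EE|Ee
⇒ E over [I-1,I-2,II-1,II-2,II-3,III-1]: 15 consistent
W/I-1 ? ·: WW|Ww|ww
W/I-2 un ·: WW|Ww
W/II-1 un I-1×I-2: WW|Ww
W/II-2 ? ·: WW|Ww|ww
W/II-3 un I-1×I-2: WW|Ww
W/III-1 un II-1×II-2: WW|Ww
⇒ W over [I-1,I-2,II-1,II-2,II-3,III-1]: 68 consistent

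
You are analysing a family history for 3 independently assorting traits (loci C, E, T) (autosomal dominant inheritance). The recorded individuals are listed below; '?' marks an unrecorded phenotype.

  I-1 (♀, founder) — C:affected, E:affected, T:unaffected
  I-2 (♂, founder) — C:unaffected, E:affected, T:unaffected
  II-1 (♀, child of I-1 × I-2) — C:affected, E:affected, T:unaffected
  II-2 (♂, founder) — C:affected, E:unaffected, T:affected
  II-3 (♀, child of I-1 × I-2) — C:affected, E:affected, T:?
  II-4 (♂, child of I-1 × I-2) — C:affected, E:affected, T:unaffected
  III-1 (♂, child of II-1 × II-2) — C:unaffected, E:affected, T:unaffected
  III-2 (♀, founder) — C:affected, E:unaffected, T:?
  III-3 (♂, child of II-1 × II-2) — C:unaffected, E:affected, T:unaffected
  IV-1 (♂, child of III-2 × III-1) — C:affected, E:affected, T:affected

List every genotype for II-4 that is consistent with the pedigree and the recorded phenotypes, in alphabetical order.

II-4 ∈ {Cc EE tt, Cc Ee tt}

C/I-1 aff ·: Cc|CC
C/I-2 un ·: cc
C/II-1 aff I-1×I-2: Cc
C/II-2 aff ·: Cc
C/II-3 aff I-1×I-2: Cc
C/II-4 aff I-1×I-2: Cc
C/III-1 un II-1×II-2: cc
C/III-2 aff ·: Cc|CC
C/III-3 un II-1×II-2: cc
C/IV-1 aff III-2×III-1: Cc
⇒ C over [I-1,I-2,II-1,II-2,II-3,II-4,III-1,III-2,III-3,IV-1]: 4 consistent
E/I-1 aff ·: Ee|EE
E/I-2 aff ·: Ee|EE
E/II-1 aff I-1×I-2: Ee|EE
E/II-2 un ·: ee
E/II-3 aff I-1×I-2: Ee|EE
E/II-4 aff I-1×I-2: Ee|EE
E/III-1 aff II-1×II-2: Ee
E/III-2 un ·: ee
E/III-3 aff II-1×II-2: Ee
E/IV-1 aff III-2×III-1: Ee
⇒ E over [I-1,I-2,II-1,II-2,II-3,II-4,III-1,III-2,III-3,IV-1]: 25 consistent
T/I-1 un ·: tt
T/I-2 un ·: tt
T/II-1 un I-1×I-2: tt
T/II-2 aff ·: Tt
T/II-3 ? I-1×I-2: tt
T/II-4 un I-1×I-2: tt
T/III-1 un II-1×II-2: tt
T/III-2 ? ·: Tt|TT
T/III-3 un II-1×II-2: tt
T/IV-1 aff III-2×III-1: Tt
⇒ T over [I-1,I-2,II-1,II-2,II-3,II-4,III-1,III-2,III-3,IV-1]: 2 consistent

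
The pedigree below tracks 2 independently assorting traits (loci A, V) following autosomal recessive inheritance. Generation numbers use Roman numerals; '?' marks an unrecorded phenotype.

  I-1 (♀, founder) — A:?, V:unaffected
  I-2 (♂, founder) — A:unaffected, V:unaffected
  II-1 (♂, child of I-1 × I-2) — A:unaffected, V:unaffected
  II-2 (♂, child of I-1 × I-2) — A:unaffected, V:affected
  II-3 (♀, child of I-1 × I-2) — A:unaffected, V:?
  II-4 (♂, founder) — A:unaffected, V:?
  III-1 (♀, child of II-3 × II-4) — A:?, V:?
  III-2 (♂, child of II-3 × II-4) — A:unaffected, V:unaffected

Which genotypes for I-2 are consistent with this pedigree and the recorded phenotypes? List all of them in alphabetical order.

A/I-1 ? ·: AA|Aa|aa
A/I-2 un ·: AA|Aa
A/II-1 un I-1×I-2: AA|Aa
A/II-2 un I-1×I-2: AA|Aa
A/II-3 un I-1×I-2: AA|Aa
A/II-4 un ·: AA|Aa
A/III-1 ? II-3×II-4: AA|Aa|aa
A/III-2 un II-3×II-4: AA|Aa
⇒ A over [I-1,I-2,II-1,II-2,II-3,II-4,III-1,III-2]: 205 consistent
V/I-1 un ·: Vv
V/I-2 un ·: Vv
V/II-1 un I-1×I-2: VV|Vv
V/II-2 aff I-1×I-2: vv
V/II-3 ? I-1×I-2: VV|Vv|vv
V/II-4 ? ·: VV|Vv|vv
V/III-1 ? II-3×II-4: VV|Vv|vv
V/III-2 un II-3×II-4: VV|Vv
⇒ V over [I-1,I-2,II-1,II-2,II-3,II-4,III-1,III-2]: 42 consistent

I-2 ∈ {AA Vv, Aa Vv}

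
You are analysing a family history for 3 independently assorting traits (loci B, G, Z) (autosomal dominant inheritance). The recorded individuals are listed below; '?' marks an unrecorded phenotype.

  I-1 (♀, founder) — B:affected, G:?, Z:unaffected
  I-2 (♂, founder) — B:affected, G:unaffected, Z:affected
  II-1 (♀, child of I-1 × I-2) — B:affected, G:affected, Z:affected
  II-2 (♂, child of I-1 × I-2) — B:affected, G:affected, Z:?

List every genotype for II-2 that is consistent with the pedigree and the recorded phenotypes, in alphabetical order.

II-2 ∈ {BB Gg Zz, BB Gg zz, Bb Gg Zz, Bb Gg zz}

B/I-1 aff ·: Bb|BB
B/I-2 aff ·: Bb|BB
B/II-1 aff I-1×I-2: Bb|BB
B/II-2 aff I-1×I-2: Bb|BB
⇒ B over [I-1,I-2,II-1,II-2]: 13 consistent
G/I-1 ? ·: Gg|GG
G/I-2 un ·: gg
G/II-1 aff I-1×I-2: Gg
G/II-2 aff I-1×I-2: Gg
⇒ G over [I-1,I-2,II-1,II-2]: 2 consistent
Z/I-1 un ·: zz
Z/I-2 aff ·: Zz|ZZ
Z/II-1 aff I-1×I-2: Zz
Z/II-2 ? I-1×I-2: zz|Zz
⇒ Z over [I-1,I-2,II-1,II-2]: 3 consistent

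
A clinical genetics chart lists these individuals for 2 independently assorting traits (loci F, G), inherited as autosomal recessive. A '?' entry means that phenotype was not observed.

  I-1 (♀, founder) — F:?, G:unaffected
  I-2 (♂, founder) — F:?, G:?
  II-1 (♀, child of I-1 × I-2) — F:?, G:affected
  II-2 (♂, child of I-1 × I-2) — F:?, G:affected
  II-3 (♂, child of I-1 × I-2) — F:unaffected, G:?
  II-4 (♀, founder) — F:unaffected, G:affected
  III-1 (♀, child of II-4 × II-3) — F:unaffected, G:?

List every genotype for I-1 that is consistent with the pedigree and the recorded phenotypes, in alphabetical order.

F/I-1 ? ·: FF|Ff|ff
F/I-2 ? ·: FF|Ff|ff
F/II-1 ? I-1×I-2: FF|Ff|ff
F/II-2 ? I-1×I-2: FF|Ff|ff
F/II-3 un I-1×I-2: FF|Ff
F/II-4 un ·: FF|Ff
F/III-1 un II-4×II-3: FF|Ff
⇒ F over [I-1,I-2,II-1,II-2,II-3,II-4,III-1]: 162 consistent
G/I-1 un ·: Gg
G/I-2 ? ·: Gg|gg
G/II-1 aff I-1×I-2: gg
G/II-2 aff I-1×I-2: gg
G/II-3 ? I-1×I-2: GG|Gg|gg
G/II-4 aff ·: gg
G/III-1 ? II-4×II-3: Gg|gg
⇒ G over [I-1,I-2,II-1,II-2,II-3,II-4,III-1]: 7 consistent

I-1 ∈ {FF Gg, Ff Gg, ff Gg}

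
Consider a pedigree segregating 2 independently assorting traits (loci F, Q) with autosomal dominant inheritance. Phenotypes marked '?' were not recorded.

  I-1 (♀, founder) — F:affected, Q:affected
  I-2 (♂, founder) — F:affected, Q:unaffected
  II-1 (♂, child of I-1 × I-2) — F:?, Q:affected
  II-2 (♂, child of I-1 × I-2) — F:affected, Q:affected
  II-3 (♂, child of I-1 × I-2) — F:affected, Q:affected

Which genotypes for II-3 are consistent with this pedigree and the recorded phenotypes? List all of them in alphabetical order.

II-3 ∈ {FF Qq, Ff Qq}

F/I-1 aff ·: Ff|FF
F/I-2 aff ·: Ff|FF
F/II-1 ? I-1×I-2: ff|Ff|FF
F/II-2 aff I-1×I-2: Ff|FF
F/II-3 aff I-1×I-2: Ff|FF
⇒ F over [I-1,I-2,II-1,II-2,II-3]: 29 consistent
Q/I-1 aff ·: Qq|QQ
Q/I-2 un ·: qq
Q/II-1 aff I-1×I-2: Qq
Q/II-2 aff I-1×I-2: Qq
Q/II-3 aff I-1×I-2: Qq
⇒ Q over [I-1,I-2,II-1,II-2,II-3]: 2 consistent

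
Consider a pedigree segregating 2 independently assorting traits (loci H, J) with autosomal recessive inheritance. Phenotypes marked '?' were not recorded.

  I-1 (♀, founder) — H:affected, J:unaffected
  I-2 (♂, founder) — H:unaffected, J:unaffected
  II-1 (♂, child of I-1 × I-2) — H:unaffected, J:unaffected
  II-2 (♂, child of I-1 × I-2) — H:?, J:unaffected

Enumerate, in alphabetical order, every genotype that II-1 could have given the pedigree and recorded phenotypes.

H/I-1 aff ·: hh
H/I-2 un ·: HH|Hh
H/II-1 un I-1×I-2: Hh
H/II-2 ? I-1×I-2: Hh|hh
⇒ H over [I-1,I-2,II-1,II-2]: 3 consistent
J/I-1 un ·: JJ|Jj
J/I-2 un ·: JJ|Jj
J/II-1 un I-1×I-2: JJ|Jj
J/II-2 un I-1×I-2: JJ|Jj
⇒ J over [I-1,I-2,II-1,II-2]: 13 consistent

II-1 ∈ {Hh JJ, Hh Jj}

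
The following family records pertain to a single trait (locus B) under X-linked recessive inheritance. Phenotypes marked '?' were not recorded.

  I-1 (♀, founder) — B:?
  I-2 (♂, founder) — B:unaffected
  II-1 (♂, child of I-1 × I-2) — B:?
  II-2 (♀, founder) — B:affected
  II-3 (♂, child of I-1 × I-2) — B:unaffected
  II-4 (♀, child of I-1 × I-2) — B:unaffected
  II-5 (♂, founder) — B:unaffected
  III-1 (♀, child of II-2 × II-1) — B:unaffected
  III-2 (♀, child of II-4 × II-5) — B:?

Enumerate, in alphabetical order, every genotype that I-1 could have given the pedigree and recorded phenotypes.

I-1 ∈ {X^BX^B, X^BX^b}

B/I-1 ? ·: X^BX^B|X^BX^b
B/I-2 un ·: X^BY
B/II-1 ? I-1×I-2: X^BY
B/II-2 aff ·: X^bX^b
B/II-3 un I-1×I-2: X^BY
B/II-4 un I-1×I-2: X^BX^B|X^BX^b
B/II-5 un ·: X^BY
B/III-1 un II-2×II-1: X^BX^b
B/III-2 ? II-4×II-5: X^BX^B|X^BX^b
⇒ B over [I-1,I-2,II-1,II-2,II-3,II-4,II-5,III-1,III-2]: 4 consistent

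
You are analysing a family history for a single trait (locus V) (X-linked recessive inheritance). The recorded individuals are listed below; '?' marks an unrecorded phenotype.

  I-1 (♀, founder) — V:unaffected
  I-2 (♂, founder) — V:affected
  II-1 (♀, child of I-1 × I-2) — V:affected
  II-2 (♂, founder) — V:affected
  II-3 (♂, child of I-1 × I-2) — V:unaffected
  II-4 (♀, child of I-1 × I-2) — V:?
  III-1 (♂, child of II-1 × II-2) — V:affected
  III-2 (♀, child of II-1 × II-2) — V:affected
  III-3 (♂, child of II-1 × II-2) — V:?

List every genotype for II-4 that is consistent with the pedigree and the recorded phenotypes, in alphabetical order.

V/I-1 un ·: X^VX^v
V/I-2 aff ·: X^vY
V/II-1 aff I-1×I-2: X^vX^v
V/II-2 aff ·: X^vY
V/II-3 un I-1×I-2: X^VY
V/II-4 ? I-1×I-2: X^VX^v|X^vX^v
V/III-1 aff II-1×II-2: X^vY
V/III-2 aff II-1×II-2: X^vX^v
V/III-3 ? II-1×II-2: X^vY
⇒ V over [I-1,I-2,II-1,II-2,II-3,II-4,III-1,III-2,III-3]: 2 consistent

II-4 ∈ {X^VX^v, X^vX^v}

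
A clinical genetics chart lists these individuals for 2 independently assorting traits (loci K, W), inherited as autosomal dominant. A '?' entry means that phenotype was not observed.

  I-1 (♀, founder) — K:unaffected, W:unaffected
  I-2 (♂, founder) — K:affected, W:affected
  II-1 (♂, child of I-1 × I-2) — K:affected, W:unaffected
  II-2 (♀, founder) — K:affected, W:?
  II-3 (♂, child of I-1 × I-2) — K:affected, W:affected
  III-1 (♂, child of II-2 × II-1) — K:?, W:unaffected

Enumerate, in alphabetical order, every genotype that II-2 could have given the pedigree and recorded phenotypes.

II-2 ∈ {KK Ww, KK ww, Kk Ww, Kk ww}

K/I-1 un ·: kk
K/I-2 aff ·: Kk|KK
K/II-1 aff I-1×I-2: Kk
K/II-2 aff ·: Kk|KK
K/II-3 aff I-1×I-2: Kk
K/III-1 ? II-2×II-1: kk|Kk|KK
⇒ K over [I-1,I-2,II-1,II-2,II-3,III-1]: 10 consistent
W/I-1 un ·: ww
W/I-2 aff ·: Ww
W/II-1 un I-1×I-2: ww
W/II-2 ? ·: ww|Ww
W/II-3 aff I-1×I-2: Ww
W/III-1 un II-2×II-1: ww
⇒ W over [I-1,I-2,II-1,II-2,II-3,III-1]: 2 consistent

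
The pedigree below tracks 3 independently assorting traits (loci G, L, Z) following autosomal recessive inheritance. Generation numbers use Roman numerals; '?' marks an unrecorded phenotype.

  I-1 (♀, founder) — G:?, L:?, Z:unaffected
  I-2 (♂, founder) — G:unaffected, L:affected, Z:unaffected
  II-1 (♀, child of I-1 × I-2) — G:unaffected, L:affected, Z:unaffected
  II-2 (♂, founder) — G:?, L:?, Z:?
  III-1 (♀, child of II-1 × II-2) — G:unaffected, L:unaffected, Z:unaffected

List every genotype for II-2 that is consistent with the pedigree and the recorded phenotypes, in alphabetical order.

G/I-1 ? ·: GG|Gg|gg
G/I-2 un ·: GG|Gg
G/II-1 un I-1×I-2: GG|Gg
G/II-2 ? ·: GG|Gg|gg
G/III-1 un II-1×II-2: GG|Gg
⇒ G over [I-1,I-2,II-1,II-2,III-1]: 41 consistent
L/I-1 ? ·: Ll|ll
L/I-2 aff ·: ll
L/II-1 aff I-1×I-2: ll
L/II-2 ? ·: LL|Ll
L/III-1 un II-1×II-2: Ll
⇒ L over [I-1,I-2,II-1,II-2,III-1]: 4 consistent
Z/I-1 un ·: ZZ|Zz
Z/I-2 un ·: ZZ|Zz
Z/II-1 un I-1×I-2: ZZ|Zz
Z/II-2 ? ·: ZZ|Zz|zz
Z/III-1 un II-1×II-2: ZZ|Zz
⇒ Z over [I-1,I-2,II-1,II-2,III-1]: 31 consistent

II-2 ∈ {GG LL ZZ, GG LL Zz, GG LL zz, GG Ll ZZ, GG Ll Zz, GG Ll zz, Gg LL ZZ, Gg LL Zz, Gg LL zz, Gg Ll ZZ, Gg Ll Zz, Gg Ll zz, gg LL ZZ, gg LL Zz, gg LL zz, gg Ll ZZ, gg Ll Zz, gg Ll zz}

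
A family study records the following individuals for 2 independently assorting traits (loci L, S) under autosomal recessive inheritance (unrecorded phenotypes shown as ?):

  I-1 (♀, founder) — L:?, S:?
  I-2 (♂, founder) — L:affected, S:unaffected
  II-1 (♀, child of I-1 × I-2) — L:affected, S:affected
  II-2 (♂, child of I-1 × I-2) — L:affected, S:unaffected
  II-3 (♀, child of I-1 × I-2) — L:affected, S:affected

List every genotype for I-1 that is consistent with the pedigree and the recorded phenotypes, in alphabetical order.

I-1 ∈ {Ll Ss, Ll ss, ll Ss, ll ss}

L/I-1 ? ·: Ll|ll
L/I-2 aff ·: ll
L/II-1 aff I-1×I-2: ll
L/II-2 aff I-1×I-2: ll
L/II-3 aff I-1×I-2: ll
⇒ L over [I-1,I-2,II-1,II-2,II-3]: 2 consistent
S/I-1 ? ·: Ss|ss
S/I-2 un ·: Ss
S/II-1 aff I-1×I-2: ss
S/II-2 un I-1×I-2: SS|Ss
S/II-3 aff I-1×I-2: ss
⇒ S over [I-1,I-2,II-1,II-2,II-3]: 3 consistent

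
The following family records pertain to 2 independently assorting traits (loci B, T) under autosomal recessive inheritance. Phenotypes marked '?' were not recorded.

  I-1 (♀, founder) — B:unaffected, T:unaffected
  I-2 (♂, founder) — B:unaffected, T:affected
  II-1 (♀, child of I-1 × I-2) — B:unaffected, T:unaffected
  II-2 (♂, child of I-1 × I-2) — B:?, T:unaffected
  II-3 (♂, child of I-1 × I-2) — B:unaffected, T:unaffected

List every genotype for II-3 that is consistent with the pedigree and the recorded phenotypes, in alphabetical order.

II-3 ∈ {BB Tt, Bb Tt}

B/I-1 un ·: BB|Bb
B/I-2 un ·: BB|Bb
B/II-1 un I-1×I-2: BB|Bb
B/II-2 ? I-1×I-2: BB|Bb|bb
B/II-3 un I-1×I-2: BB|Bb
⇒ B over [I-1,I-2,II-1,II-2,II-3]: 29 consistent
T/I-1 un ·: TT|Tt
T/I-2 aff ·: tt
T/II-1 un I-1×I-2: Tt
T/II-2 un I-1×I-2: Tt
T/II-3 un I-1×I-2: Tt
⇒ T over [I-1,I-2,II-1,II-2,II-3]: 2 consistent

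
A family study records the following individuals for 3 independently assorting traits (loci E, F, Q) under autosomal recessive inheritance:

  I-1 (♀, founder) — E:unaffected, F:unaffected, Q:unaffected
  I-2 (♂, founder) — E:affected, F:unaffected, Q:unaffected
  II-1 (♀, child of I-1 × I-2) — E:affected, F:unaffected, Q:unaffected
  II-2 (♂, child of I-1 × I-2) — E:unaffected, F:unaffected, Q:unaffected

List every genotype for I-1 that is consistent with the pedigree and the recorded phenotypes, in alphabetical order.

E/I-1 un ·: Ee
E/I-2 aff ·: ee
E/II-1 aff I-1×I-2: ee
E/II-2 un I-1×I-2: Ee
⇒ E over [I-1,I-2,II-1,II-2]: 1 consistent
F/I-1 un ·: FF|Ff
F/I-2 un ·: FF|Ff
F/II-1 un I-1×I-2: FF|Ff
F/II-2 un I-1×I-2: FF|Ff
⇒ F over [I-1,I-2,II-1,II-2]: 13 consistent
Q/I-1 un ·: QQ|Qq
Q/I-2 un ·: QQ|Qq
Q/II-1 un I-1×I-2: QQ|Qq
Q/II-2 un I-1×I-2: QQ|Qq
⇒ Q over [I-1,I-2,II-1,II-2]: 13 consistent

I-1 ∈ {Ee FF QQ, Ee FF Qq, Ee Ff QQ, Ee Ff Qq}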